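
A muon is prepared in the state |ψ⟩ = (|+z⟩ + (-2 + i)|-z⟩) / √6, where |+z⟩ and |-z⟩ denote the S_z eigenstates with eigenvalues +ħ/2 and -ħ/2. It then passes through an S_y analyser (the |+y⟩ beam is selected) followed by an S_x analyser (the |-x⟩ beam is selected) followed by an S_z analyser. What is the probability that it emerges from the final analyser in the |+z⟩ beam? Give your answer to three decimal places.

First analyser (S_y): P(|+y⟩) = |⟨+y|ψ⟩|² = 8/12.
After stage 1 the state is |+y⟩; P(|-x⟩) = |⟨-x|+y⟩|² = 1/2.
After stage 2 the state is |-x⟩; P(|+z⟩) = |⟨+z|-x⟩|² = 1/2.
Joint probability = 8/12 × 1/2 × 1/2 = 0.167.

0.167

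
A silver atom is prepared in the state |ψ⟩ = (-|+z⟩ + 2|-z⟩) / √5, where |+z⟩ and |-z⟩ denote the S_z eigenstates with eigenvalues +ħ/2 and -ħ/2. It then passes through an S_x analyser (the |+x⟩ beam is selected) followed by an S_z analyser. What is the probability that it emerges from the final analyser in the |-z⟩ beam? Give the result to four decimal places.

First analyser (S_x): P(|+x⟩) = |⟨+x|ψ⟩|² = 1/10.
After stage 1 the state is |+x⟩; P(|-z⟩) = |⟨-z|+x⟩|² = 1/2.
Joint probability = 1/10 × 1/2 = 0.0500.

0.0500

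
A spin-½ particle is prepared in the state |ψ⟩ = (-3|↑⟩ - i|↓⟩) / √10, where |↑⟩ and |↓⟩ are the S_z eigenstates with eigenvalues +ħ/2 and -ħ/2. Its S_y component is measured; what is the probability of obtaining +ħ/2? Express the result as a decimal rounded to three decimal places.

|+y⟩ = (|↑⟩ + i|↓⟩)/√2, so ⟨+y|ψ⟩ = (-4) / (√2·√10).
P = |-4|² / 20 = 16/20.

0.800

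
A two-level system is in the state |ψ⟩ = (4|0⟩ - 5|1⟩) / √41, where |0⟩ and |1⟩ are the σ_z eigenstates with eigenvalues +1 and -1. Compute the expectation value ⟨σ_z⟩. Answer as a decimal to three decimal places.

⟨σ_z⟩ = |a|² - |b|² divided by |a|²+|b|², with a, b the |0⟩, |1⟩ amplitudes.
= (16 - 25)/41 = -9/41.

-0.220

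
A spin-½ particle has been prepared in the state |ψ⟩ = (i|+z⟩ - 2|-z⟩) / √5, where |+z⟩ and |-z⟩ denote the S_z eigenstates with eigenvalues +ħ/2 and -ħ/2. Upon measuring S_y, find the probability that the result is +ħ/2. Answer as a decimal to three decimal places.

0.900

|+y⟩ = (|+z⟩ + i|-z⟩)/√2, so ⟨+y|ψ⟩ = (3i) / (√2·√5).
P = |3i|² / 10 = 9/10.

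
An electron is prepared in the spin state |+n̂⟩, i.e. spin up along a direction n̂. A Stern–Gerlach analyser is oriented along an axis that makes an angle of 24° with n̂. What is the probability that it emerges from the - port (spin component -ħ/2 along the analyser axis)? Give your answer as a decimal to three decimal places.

For spin-½, the probability of finding spin-up along an axis at angle θ to the initial spin direction is cos²(θ/2); spin-down is sin²(θ/2).
θ = 24°, so P = sin²(12°) ≈ 0.043.

0.043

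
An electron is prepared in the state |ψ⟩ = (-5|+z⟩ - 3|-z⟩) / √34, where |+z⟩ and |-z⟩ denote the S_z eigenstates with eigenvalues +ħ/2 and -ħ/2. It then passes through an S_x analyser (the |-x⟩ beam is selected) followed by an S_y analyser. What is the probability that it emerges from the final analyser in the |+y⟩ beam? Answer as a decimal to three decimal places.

First analyser (S_x): P(|-x⟩) = |⟨-x|ψ⟩|² = 4/68.
After stage 1 the state is |-x⟩; P(|+y⟩) = |⟨+y|-x⟩|² = 1/2.
Joint probability = 4/68 × 1/2 = 0.029.

0.029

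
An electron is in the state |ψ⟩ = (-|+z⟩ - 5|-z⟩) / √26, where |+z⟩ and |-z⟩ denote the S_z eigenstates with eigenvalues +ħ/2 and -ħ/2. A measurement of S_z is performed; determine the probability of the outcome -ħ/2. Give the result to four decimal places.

The -ħ/2 outcome corresponds to |-z⟩. Its amplitude in |ψ⟩ is -5/√26.
P = |-5|² / 26 = 25/26.

0.9615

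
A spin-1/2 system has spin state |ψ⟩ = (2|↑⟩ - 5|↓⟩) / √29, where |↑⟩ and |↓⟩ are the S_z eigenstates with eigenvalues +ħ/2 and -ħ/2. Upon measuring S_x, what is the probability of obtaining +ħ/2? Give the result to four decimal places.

0.1552

|+x⟩ = (|↑⟩ + |↓⟩)/√2, so ⟨+x|ψ⟩ = (-3) / (√2·√29).
P = |-3|² / 58 = 9/58.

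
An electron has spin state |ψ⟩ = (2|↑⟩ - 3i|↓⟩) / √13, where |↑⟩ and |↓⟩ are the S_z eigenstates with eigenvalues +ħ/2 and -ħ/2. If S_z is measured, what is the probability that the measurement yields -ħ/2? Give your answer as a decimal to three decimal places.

0.692

The -ħ/2 outcome corresponds to |↓⟩. Its amplitude in |ψ⟩ is -3i/√13.
P = |-3i|² / 13 = 9/13.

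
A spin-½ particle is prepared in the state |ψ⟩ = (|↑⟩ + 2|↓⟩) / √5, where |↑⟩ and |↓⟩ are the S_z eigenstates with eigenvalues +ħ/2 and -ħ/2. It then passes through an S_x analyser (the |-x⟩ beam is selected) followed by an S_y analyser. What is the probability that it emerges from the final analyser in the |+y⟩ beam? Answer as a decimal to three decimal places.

0.050

First analyser (S_x): P(|-x⟩) = |⟨-x|ψ⟩|² = 1/10.
After stage 1 the state is |-x⟩; P(|+y⟩) = |⟨+y|-x⟩|² = 1/2.
Joint probability = 1/10 × 1/2 = 0.050.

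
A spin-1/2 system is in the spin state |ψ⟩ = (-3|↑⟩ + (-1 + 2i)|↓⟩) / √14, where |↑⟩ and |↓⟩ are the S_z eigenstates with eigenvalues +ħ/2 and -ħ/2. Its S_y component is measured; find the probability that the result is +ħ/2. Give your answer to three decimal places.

|+y⟩ = (|↑⟩ + i|↓⟩)/√2, so ⟨+y|ψ⟩ = (-1 + i) / (√2·√14).
P = |-1 + i|² / 28 = 2/28.

0.071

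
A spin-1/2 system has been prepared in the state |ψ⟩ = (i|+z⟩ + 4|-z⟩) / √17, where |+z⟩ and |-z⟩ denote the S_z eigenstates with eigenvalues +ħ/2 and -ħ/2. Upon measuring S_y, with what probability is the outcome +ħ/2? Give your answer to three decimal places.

0.265

|+y⟩ = (|+z⟩ + i|-z⟩)/√2, so ⟨+y|ψ⟩ = (-3i) / (√2·√17).
P = |-3i|² / 34 = 9/34.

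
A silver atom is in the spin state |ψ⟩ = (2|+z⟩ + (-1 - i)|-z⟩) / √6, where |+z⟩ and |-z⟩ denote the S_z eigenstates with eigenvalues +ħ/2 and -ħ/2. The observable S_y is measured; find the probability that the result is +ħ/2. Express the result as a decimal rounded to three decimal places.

|+y⟩ = (|+z⟩ + i|-z⟩)/√2, so ⟨+y|ψ⟩ = (1 + i) / (√2·√6).
P = |1 + i|² / 12 = 2/12.

0.167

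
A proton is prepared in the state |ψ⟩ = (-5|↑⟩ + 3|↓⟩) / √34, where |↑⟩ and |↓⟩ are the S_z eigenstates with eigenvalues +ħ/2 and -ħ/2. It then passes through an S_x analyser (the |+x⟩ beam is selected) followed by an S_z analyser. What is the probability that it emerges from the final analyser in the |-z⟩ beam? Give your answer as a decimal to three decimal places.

0.029

First analyser (S_x): P(|+x⟩) = |⟨+x|ψ⟩|² = 4/68.
After stage 1 the state is |+x⟩; P(|-z⟩) = |⟨-z|+x⟩|² = 1/2.
Joint probability = 4/68 × 1/2 = 0.029.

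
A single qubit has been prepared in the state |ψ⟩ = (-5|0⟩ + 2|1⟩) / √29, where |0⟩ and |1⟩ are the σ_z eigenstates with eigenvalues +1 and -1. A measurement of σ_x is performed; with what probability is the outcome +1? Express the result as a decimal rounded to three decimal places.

|+x⟩ = (|0⟩ + |1⟩)/√2, so ⟨+x|ψ⟩ = (-3) / (√2·√29).
P = |-3|² / 58 = 9/58.

0.155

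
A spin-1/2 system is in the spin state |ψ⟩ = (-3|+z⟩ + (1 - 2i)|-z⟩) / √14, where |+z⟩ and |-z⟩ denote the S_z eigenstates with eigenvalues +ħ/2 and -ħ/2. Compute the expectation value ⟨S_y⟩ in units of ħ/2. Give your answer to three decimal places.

0.857

⟨σ_y⟩ = 2 Im(a* b)/(|a|²+|b|²) with a = -3, b = (1 - 2i).
a* b = (-3 + 6i), so ⟨σ_y⟩ = 12/14.
⟨S_y⟩ = (ħ/2)·⟨σ_y⟩.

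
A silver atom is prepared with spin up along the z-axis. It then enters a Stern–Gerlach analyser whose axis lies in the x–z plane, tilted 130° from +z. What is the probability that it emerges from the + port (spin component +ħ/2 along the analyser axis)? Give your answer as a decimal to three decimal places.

0.179

For spin-½, the probability of finding spin-up along an axis at angle θ to the initial spin direction is cos²(θ/2); spin-down is sin²(θ/2).
θ = 130°, so P = cos²(65°) ≈ 0.179.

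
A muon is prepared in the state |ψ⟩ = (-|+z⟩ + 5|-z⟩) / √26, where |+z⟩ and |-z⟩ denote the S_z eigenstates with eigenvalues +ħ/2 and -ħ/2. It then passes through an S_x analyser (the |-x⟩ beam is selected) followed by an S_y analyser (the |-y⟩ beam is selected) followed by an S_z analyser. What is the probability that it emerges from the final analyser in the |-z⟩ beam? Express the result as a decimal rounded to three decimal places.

0.173

First analyser (S_x): P(|-x⟩) = |⟨-x|ψ⟩|² = 36/52.
After stage 1 the state is |-x⟩; P(|-y⟩) = |⟨-y|-x⟩|² = 1/2.
After stage 2 the state is |-y⟩; P(|-z⟩) = |⟨-z|-y⟩|² = 1/2.
Joint probability = 36/52 × 1/2 × 1/2 = 0.173.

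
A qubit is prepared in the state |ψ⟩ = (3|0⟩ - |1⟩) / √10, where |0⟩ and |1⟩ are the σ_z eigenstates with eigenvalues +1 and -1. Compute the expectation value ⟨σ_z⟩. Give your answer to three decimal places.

0.800

⟨σ_z⟩ = |a|² - |b|² divided by |a|²+|b|², with a, b the |0⟩, |1⟩ amplitudes.
= (9 - 1)/10 = 8/10.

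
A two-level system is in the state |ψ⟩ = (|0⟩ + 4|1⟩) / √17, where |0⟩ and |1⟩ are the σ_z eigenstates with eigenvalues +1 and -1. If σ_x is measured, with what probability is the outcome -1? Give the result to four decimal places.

0.2647

|-x⟩ = (|0⟩ - |1⟩)/√2, so ⟨-x|ψ⟩ = (-3) / (√2·√17).
P = |-3|² / 34 = 9/34.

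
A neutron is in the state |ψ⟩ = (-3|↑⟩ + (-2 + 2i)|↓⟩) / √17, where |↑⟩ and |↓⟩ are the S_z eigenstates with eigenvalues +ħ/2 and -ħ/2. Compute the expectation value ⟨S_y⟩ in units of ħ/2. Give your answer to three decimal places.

⟨σ_y⟩ = 2 Im(a* b)/(|a|²+|b|²) with a = -3, b = (-2 + 2i).
a* b = (6 - 6i), so ⟨σ_y⟩ = -12/17.
⟨S_y⟩ = (ħ/2)·⟨σ_y⟩.

-0.706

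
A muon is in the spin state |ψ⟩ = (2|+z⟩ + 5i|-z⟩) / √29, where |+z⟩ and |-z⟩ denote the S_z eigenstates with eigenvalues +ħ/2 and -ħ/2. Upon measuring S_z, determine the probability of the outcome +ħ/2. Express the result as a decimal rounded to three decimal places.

0.138

The +ħ/2 outcome corresponds to |+z⟩. Its amplitude in |ψ⟩ is 2/√29.
P = |2|² / 29 = 4/29.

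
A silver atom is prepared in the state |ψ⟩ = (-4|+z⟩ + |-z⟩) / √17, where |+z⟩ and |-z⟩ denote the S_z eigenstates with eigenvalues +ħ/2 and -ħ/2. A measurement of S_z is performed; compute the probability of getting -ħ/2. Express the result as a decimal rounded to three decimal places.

The -ħ/2 outcome corresponds to |-z⟩. Its amplitude in |ψ⟩ is 1/√17.
P = |1|² / 17 = 1/17.

0.059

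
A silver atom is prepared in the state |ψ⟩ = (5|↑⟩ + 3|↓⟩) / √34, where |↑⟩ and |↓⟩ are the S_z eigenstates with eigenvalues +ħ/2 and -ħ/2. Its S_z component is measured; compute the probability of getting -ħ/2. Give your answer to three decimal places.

The -ħ/2 outcome corresponds to |↓⟩. Its amplitude in |ψ⟩ is 3/√34.
P = |3|² / 34 = 9/34.

0.265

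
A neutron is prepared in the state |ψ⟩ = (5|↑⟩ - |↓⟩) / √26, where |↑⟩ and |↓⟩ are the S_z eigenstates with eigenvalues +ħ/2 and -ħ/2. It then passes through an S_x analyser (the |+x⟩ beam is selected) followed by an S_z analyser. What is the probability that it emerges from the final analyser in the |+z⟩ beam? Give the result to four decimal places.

0.1538

First analyser (S_x): P(|+x⟩) = |⟨+x|ψ⟩|² = 16/52.
After stage 1 the state is |+x⟩; P(|+z⟩) = |⟨+z|+x⟩|² = 1/2.
Joint probability = 16/52 × 1/2 = 0.1538.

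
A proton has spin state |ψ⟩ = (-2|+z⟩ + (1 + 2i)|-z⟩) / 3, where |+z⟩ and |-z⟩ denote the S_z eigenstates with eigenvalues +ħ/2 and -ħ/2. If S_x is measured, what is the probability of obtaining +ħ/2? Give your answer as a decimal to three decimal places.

|+x⟩ = (|+z⟩ + |-z⟩)/√2, so ⟨+x|ψ⟩ = (-1 + 2i) / (√2·3).
P = |-1 + 2i|² / 18 = 5/18.

0.278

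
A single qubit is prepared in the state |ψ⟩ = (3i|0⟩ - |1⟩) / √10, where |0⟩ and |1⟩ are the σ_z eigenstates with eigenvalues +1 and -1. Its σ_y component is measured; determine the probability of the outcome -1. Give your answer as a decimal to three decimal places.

0.200

|-y⟩ = (|0⟩ - i|1⟩)/√2, so ⟨-y|ψ⟩ = (2i) / (√2·√10).
P = |2i|² / 20 = 4/20.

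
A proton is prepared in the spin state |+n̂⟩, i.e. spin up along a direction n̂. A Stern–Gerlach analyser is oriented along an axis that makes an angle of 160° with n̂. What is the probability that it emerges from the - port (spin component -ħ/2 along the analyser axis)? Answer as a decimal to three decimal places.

For spin-½, the probability of finding spin-up along an axis at angle θ to the initial spin direction is cos²(θ/2); spin-down is sin²(θ/2).
θ = 160°, so P = sin²(80°) ≈ 0.970.

0.970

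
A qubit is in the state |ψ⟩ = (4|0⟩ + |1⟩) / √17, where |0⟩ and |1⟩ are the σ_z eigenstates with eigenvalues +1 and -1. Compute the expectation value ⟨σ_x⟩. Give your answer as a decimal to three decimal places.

⟨σ_x⟩ = 2 Re(a* b)/(|a|²+|b|²) with a = 4, b = 1.
a* b = 4, so ⟨σ_x⟩ = 8/17.

0.471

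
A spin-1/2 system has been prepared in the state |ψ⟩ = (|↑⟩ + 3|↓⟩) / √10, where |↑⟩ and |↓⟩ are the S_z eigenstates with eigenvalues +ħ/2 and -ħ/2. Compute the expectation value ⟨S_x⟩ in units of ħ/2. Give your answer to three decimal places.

⟨σ_x⟩ = 2 Re(a* b)/(|a|²+|b|²) with a = 1, b = 3.
a* b = 3, so ⟨σ_x⟩ = 6/10.
⟨S_x⟩ = (ħ/2)·⟨σ_x⟩.

0.600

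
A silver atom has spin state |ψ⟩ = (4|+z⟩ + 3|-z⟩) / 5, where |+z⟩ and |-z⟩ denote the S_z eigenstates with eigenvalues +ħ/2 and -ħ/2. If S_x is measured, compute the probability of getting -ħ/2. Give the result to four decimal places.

|-x⟩ = (|+z⟩ - |-z⟩)/√2, so ⟨-x|ψ⟩ = (1) / (√2·5).
P = |1|² / 50 = 1/50.

0.0200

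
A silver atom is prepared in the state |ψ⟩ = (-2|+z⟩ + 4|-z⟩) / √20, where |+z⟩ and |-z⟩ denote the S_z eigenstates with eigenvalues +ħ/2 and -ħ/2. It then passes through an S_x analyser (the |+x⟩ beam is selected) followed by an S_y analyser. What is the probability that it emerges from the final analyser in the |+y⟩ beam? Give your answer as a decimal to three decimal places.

0.050

First analyser (S_x): P(|+x⟩) = |⟨+x|ψ⟩|² = 4/40.
After stage 1 the state is |+x⟩; P(|+y⟩) = |⟨+y|+x⟩|² = 1/2.
Joint probability = 4/40 × 1/2 = 0.050.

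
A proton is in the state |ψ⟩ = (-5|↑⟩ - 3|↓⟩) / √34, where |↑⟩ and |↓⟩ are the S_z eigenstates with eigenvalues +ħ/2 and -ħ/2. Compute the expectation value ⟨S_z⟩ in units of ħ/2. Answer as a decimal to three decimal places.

⟨σ_z⟩ = |a|² - |b|² divided by |a|²+|b|², with a, b the |↑⟩, |↓⟩ amplitudes.
= (25 - 9)/34 = 16/34.
⟨S_z⟩ = (ħ/2)·⟨σ_z⟩.

0.471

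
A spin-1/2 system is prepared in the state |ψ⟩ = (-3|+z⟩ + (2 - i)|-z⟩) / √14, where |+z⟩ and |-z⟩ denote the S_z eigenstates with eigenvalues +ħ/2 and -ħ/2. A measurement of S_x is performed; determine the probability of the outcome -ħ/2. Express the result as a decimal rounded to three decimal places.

0.929

|-x⟩ = (|+z⟩ - |-z⟩)/√2, so ⟨-x|ψ⟩ = (-5 + i) / (√2·√14).
P = |-5 + i|² / 28 = 26/28.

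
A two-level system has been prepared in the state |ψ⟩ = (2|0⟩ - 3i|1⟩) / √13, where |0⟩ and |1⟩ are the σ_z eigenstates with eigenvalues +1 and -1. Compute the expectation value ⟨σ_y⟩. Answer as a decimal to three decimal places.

-0.923

⟨σ_y⟩ = 2 Im(a* b)/(|a|²+|b|²) with a = 2, b = -3i.
a* b = -6i, so ⟨σ_y⟩ = -12/13.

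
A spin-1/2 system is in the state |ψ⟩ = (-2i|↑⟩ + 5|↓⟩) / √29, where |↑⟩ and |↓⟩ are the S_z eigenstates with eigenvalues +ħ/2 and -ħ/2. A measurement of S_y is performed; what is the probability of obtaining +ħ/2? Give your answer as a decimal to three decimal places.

|+y⟩ = (|↑⟩ + i|↓⟩)/√2, so ⟨+y|ψ⟩ = (-7i) / (√2·√29).
P = |-7i|² / 58 = 49/58.

0.845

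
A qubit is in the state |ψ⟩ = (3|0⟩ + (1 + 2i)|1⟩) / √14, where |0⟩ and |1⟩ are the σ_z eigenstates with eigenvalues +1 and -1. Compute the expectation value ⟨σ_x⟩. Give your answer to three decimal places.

0.429

⟨σ_x⟩ = 2 Re(a* b)/(|a|²+|b|²) with a = 3, b = (1 + 2i).
a* b = (3 + 6i), so ⟨σ_x⟩ = 6/14.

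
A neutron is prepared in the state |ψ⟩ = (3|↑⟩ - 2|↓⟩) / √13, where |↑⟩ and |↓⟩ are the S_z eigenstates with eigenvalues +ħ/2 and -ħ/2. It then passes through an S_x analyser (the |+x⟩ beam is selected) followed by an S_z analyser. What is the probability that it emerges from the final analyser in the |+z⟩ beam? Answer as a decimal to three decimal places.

First analyser (S_x): P(|+x⟩) = |⟨+x|ψ⟩|² = 1/26.
After stage 1 the state is |+x⟩; P(|+z⟩) = |⟨+z|+x⟩|² = 1/2.
Joint probability = 1/26 × 1/2 = 0.019.

0.019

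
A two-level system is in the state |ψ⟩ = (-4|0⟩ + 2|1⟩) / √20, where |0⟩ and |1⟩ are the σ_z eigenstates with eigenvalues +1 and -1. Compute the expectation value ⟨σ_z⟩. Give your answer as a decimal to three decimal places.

0.600

⟨σ_z⟩ = |a|² - |b|² divided by |a|²+|b|², with a, b the |0⟩, |1⟩ amplitudes.
= (16 - 4)/20 = 12/20.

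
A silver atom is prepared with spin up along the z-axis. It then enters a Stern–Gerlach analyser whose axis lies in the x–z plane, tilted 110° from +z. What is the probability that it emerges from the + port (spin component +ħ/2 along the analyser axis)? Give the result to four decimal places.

For spin-½, the probability of finding spin-up along an axis at angle θ to the initial spin direction is cos²(θ/2); spin-down is sin²(θ/2).
θ = 110°, so P = cos²(55°) ≈ 0.3290.

0.3290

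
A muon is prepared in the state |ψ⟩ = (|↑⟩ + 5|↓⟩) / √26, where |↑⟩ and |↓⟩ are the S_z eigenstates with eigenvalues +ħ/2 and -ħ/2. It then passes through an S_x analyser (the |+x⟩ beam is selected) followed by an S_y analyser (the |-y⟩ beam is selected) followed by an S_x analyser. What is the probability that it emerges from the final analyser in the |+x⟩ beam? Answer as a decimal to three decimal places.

First analyser (S_x): P(|+x⟩) = |⟨+x|ψ⟩|² = 36/52.
After stage 1 the state is |+x⟩; P(|-y⟩) = |⟨-y|+x⟩|² = 1/2.
After stage 2 the state is |-y⟩; P(|+x⟩) = |⟨+x|-y⟩|² = 1/2.
Joint probability = 36/52 × 1/2 × 1/2 = 0.173.

0.173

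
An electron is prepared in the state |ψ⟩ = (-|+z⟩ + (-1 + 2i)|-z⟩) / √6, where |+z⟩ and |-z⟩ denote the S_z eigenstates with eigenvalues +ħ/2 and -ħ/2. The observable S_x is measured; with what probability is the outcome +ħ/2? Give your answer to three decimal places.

|+x⟩ = (|+z⟩ + |-z⟩)/√2, so ⟨+x|ψ⟩ = (-2 + 2i) / (√2·√6).
P = |-2 + 2i|² / 12 = 8/12.

0.667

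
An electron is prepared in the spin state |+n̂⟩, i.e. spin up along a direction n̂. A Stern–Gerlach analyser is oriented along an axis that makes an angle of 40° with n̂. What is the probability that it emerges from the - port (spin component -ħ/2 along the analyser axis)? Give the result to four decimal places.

For spin-½, the probability of finding spin-up along an axis at angle θ to the initial spin direction is cos²(θ/2); spin-down is sin²(θ/2).
θ = 40°, so P = sin²(20°) ≈ 0.1170.

0.1170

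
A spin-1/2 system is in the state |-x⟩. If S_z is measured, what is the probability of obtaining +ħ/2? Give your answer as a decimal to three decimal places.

In the S_z basis, |-x⟩ = (|↑⟩ - |↓⟩)/√2 and |+z⟩ = |↑⟩.
|⟨+z|-x⟩|² = 1/2.

0.500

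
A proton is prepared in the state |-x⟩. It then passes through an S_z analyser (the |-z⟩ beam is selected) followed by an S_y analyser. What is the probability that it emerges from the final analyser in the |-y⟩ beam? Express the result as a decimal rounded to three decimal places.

First analyser (S_z): from |-x⟩, P(|-z⟩) = 1/2.
After stage 1 the state is |-z⟩; P(|-y⟩) = |⟨-y|-z⟩|² = 1/2.
Joint probability = 1/2 × 1/2 = 0.250.

0.250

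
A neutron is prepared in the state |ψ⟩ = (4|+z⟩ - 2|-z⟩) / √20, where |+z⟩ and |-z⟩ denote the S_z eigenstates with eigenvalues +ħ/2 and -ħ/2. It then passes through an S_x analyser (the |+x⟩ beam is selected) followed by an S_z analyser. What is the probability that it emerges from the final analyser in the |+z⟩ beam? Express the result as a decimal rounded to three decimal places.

0.050

First analyser (S_x): P(|+x⟩) = |⟨+x|ψ⟩|² = 4/40.
After stage 1 the state is |+x⟩; P(|+z⟩) = |⟨+z|+x⟩|² = 1/2.
Joint probability = 4/40 × 1/2 = 0.050.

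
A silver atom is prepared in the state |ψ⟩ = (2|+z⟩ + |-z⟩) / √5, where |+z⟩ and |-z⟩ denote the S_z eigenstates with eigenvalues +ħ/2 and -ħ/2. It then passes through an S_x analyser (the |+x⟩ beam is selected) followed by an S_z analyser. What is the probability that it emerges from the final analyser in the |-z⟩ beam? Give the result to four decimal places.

0.4500

First analyser (S_x): P(|+x⟩) = |⟨+x|ψ⟩|² = 9/10.
After stage 1 the state is |+x⟩; P(|-z⟩) = |⟨-z|+x⟩|² = 1/2.
Joint probability = 9/10 × 1/2 = 0.4500.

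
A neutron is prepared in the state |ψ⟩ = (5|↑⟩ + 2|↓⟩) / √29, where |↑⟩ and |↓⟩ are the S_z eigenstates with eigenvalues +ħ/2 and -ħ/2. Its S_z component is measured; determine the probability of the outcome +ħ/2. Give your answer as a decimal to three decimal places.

0.862

The +ħ/2 outcome corresponds to |↑⟩. Its amplitude in |ψ⟩ is 5/√29.
P = |5|² / 29 = 25/29.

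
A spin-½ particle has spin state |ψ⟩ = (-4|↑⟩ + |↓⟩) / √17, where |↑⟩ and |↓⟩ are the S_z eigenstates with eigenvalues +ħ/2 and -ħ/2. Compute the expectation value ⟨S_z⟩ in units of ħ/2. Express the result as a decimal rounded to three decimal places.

⟨σ_z⟩ = |a|² - |b|² divided by |a|²+|b|², with a, b the |↑⟩, |↓⟩ amplitudes.
= (16 - 1)/17 = 15/17.
⟨S_z⟩ = (ħ/2)·⟨σ_z⟩.

0.882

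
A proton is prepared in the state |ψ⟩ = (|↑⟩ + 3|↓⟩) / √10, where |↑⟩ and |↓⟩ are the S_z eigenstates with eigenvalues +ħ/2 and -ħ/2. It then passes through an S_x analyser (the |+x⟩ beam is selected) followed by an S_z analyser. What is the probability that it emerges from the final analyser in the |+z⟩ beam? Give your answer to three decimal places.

First analyser (S_x): P(|+x⟩) = |⟨+x|ψ⟩|² = 16/20.
After stage 1 the state is |+x⟩; P(|+z⟩) = |⟨+z|+x⟩|² = 1/2.
Joint probability = 16/20 × 1/2 = 0.400.

0.400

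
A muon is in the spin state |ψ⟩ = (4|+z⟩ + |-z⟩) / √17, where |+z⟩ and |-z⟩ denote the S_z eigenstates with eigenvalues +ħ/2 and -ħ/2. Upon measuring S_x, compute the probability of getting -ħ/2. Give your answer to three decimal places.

|-x⟩ = (|+z⟩ - |-z⟩)/√2, so ⟨-x|ψ⟩ = (3) / (√2·√17).
P = |3|² / 34 = 9/34.

0.265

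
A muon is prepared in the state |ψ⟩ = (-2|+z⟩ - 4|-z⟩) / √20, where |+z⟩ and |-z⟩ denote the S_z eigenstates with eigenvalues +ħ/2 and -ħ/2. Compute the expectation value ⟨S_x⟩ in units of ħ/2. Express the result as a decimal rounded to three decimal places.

0.800

⟨σ_x⟩ = 2 Re(a* b)/(|a|²+|b|²) with a = -2, b = -4.
a* b = 8, so ⟨σ_x⟩ = 16/20.
⟨S_x⟩ = (ħ/2)·⟨σ_x⟩.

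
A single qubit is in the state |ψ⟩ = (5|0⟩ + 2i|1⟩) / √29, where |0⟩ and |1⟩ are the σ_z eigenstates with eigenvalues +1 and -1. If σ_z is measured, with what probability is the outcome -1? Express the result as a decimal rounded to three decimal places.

0.138

The -1 outcome corresponds to |1⟩. Its amplitude in |ψ⟩ is 2i/√29.
P = |2i|² / 29 = 4/29.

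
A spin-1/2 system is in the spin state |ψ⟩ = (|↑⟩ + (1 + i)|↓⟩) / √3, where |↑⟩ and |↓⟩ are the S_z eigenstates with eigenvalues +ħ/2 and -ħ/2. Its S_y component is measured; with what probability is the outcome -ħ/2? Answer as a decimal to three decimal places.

|-y⟩ = (|↑⟩ - i|↓⟩)/√2, so ⟨-y|ψ⟩ = (i) / (√2·√3).
P = |i|² / 6 = 1/6.

0.167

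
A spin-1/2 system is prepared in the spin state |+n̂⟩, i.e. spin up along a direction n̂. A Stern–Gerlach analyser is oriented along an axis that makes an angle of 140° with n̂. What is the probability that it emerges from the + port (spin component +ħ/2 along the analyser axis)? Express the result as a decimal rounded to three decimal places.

0.117

For spin-½, the probability of finding spin-up along an axis at angle θ to the initial spin direction is cos²(θ/2); spin-down is sin²(θ/2).
θ = 140°, so P = cos²(70°) ≈ 0.117.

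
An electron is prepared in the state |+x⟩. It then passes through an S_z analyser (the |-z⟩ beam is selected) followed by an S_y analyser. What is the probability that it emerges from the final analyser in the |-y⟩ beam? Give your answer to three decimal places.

0.250

First analyser (S_z): from |+x⟩, P(|-z⟩) = 1/2.
After stage 1 the state is |-z⟩; P(|-y⟩) = |⟨-y|-z⟩|² = 1/2.
Joint probability = 1/2 × 1/2 = 0.250.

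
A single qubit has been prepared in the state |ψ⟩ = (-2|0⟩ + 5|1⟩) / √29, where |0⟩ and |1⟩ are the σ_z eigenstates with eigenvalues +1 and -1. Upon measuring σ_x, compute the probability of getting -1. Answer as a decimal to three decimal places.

|-x⟩ = (|0⟩ - |1⟩)/√2, so ⟨-x|ψ⟩ = (-7) / (√2·√29).
P = |-7|² / 58 = 49/58.

0.845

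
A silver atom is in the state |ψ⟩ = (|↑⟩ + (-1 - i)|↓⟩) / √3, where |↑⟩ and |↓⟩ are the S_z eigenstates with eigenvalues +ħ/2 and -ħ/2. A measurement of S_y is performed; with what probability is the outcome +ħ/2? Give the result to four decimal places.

|+y⟩ = (|↑⟩ + i|↓⟩)/√2, so ⟨+y|ψ⟩ = (i) / (√2·√3).
P = |i|² / 6 = 1/6.

0.1667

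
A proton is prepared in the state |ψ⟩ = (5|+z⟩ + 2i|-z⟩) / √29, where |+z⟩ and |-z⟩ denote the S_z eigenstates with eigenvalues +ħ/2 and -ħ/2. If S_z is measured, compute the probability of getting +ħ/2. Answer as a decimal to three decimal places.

0.862

The +ħ/2 outcome corresponds to |+z⟩. Its amplitude in |ψ⟩ is 5/√29.
P = |5|² / 29 = 25/29.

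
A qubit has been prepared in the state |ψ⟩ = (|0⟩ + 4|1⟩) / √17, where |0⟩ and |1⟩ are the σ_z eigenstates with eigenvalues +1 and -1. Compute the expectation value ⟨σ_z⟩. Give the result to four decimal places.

-0.8824

⟨σ_z⟩ = |a|² - |b|² divided by |a|²+|b|², with a, b the |0⟩, |1⟩ amplitudes.
= (1 - 16)/17 = -15/17.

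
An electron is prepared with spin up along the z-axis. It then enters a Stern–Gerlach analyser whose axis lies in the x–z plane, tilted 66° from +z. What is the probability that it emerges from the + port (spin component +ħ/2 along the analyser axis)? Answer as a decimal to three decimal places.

0.703

For spin-½, the probability of finding spin-up along an axis at angle θ to the initial spin direction is cos²(θ/2); spin-down is sin²(θ/2).
θ = 66°, so P = cos²(33°) ≈ 0.703.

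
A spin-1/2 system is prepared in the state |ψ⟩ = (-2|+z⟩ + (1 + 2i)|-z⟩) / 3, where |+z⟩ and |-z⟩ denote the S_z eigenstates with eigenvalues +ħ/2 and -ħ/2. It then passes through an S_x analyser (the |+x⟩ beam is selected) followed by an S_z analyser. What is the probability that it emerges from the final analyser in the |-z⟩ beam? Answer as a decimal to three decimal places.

0.139

First analyser (S_x): P(|+x⟩) = |⟨+x|ψ⟩|² = 5/18.
After stage 1 the state is |+x⟩; P(|-z⟩) = |⟨-z|+x⟩|² = 1/2.
Joint probability = 5/18 × 1/2 = 0.139.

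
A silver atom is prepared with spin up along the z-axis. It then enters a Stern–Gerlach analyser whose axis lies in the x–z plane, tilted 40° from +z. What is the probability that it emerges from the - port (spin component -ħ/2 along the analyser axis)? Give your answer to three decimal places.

For spin-½, the probability of finding spin-up along an axis at angle θ to the initial spin direction is cos²(θ/2); spin-down is sin²(θ/2).
θ = 40°, so P = sin²(20°) ≈ 0.117.

0.117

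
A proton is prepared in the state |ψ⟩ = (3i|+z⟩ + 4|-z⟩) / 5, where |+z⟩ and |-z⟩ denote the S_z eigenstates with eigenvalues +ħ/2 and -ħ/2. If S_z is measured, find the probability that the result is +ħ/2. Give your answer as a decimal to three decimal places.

0.360

The +ħ/2 outcome corresponds to |+z⟩. Its amplitude in |ψ⟩ is 3i/5.
P = |3i|² / 25 = 9/25.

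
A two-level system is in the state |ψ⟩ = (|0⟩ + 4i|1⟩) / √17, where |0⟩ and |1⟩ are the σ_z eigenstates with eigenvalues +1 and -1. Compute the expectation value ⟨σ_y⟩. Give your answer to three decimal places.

0.471

⟨σ_y⟩ = 2 Im(a* b)/(|a|²+|b|²) with a = 1, b = 4i.
a* b = 4i, so ⟨σ_y⟩ = 8/17.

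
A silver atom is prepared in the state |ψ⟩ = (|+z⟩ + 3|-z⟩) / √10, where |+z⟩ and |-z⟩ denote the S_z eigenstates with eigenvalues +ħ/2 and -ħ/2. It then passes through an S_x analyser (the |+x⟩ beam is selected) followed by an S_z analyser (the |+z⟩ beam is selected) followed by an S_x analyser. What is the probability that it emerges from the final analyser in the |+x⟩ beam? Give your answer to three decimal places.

0.200

First analyser (S_x): P(|+x⟩) = |⟨+x|ψ⟩|² = 16/20.
After stage 1 the state is |+x⟩; P(|+z⟩) = |⟨+z|+x⟩|² = 1/2.
After stage 2 the state is |+z⟩; P(|+x⟩) = |⟨+x|+z⟩|² = 1/2.
Joint probability = 16/20 × 1/2 × 1/2 = 0.200.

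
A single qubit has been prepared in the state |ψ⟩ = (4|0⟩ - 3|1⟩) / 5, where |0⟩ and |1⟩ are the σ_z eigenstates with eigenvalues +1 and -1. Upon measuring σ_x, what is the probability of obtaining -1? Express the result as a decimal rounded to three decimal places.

0.980

|-x⟩ = (|0⟩ - |1⟩)/√2, so ⟨-x|ψ⟩ = (7) / (√2·5).
P = |7|² / 50 = 49/50.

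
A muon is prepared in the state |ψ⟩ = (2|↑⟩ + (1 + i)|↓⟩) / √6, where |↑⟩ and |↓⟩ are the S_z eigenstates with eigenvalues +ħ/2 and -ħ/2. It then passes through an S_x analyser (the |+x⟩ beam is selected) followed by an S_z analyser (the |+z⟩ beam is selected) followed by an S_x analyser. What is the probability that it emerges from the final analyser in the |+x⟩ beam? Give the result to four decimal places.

0.2083

First analyser (S_x): P(|+x⟩) = |⟨+x|ψ⟩|² = 10/12.
After stage 1 the state is |+x⟩; P(|+z⟩) = |⟨+z|+x⟩|² = 1/2.
After stage 2 the state is |+z⟩; P(|+x⟩) = |⟨+x|+z⟩|² = 1/2.
Joint probability = 10/12 × 1/2 × 1/2 = 0.2083.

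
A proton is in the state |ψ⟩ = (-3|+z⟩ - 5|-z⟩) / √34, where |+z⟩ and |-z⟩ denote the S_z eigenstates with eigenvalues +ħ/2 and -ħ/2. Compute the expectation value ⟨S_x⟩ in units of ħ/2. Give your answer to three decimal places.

⟨σ_x⟩ = 2 Re(a* b)/(|a|²+|b|²) with a = -3, b = -5.
a* b = 15, so ⟨σ_x⟩ = 30/34.
⟨S_x⟩ = (ħ/2)·⟨σ_x⟩.

0.882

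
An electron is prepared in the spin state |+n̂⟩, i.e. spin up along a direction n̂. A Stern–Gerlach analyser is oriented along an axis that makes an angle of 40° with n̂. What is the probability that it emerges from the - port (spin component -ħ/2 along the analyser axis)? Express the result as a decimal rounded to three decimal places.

0.117

For spin-½, the probability of finding spin-up along an axis at angle θ to the initial spin direction is cos²(θ/2); spin-down is sin²(θ/2).
θ = 40°, so P = sin²(20°) ≈ 0.117.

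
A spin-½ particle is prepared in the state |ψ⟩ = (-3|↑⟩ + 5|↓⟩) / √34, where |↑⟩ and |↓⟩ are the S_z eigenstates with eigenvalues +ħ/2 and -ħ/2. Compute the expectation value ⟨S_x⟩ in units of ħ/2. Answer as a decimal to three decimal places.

-0.882

⟨σ_x⟩ = 2 Re(a* b)/(|a|²+|b|²) with a = -3, b = 5.
a* b = -15, so ⟨σ_x⟩ = -30/34.
⟨S_x⟩ = (ħ/2)·⟨σ_x⟩.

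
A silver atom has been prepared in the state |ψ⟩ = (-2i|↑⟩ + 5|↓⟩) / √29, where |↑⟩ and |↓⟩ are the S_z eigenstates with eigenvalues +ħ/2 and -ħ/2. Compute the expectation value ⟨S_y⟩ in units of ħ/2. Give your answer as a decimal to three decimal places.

⟨σ_y⟩ = 2 Im(a* b)/(|a|²+|b|²) with a = -2i, b = 5.
a* b = 10i, so ⟨σ_y⟩ = 20/29.
⟨S_y⟩ = (ħ/2)·⟨σ_y⟩.

0.690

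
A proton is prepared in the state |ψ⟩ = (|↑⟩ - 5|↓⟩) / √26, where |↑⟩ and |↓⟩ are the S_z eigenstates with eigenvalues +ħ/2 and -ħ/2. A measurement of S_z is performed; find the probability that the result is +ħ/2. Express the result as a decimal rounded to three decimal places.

The +ħ/2 outcome corresponds to |↑⟩. Its amplitude in |ψ⟩ is 1/√26.
P = |1|² / 26 = 1/26.

0.038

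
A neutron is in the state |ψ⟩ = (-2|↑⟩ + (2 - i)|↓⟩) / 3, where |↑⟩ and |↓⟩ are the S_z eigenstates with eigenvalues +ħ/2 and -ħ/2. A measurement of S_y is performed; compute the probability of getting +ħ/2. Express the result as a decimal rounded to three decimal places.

|+y⟩ = (|↑⟩ + i|↓⟩)/√2, so ⟨+y|ψ⟩ = (-3 - 2i) / (√2·3).
P = |-3 - 2i|² / 18 = 13/18.

0.722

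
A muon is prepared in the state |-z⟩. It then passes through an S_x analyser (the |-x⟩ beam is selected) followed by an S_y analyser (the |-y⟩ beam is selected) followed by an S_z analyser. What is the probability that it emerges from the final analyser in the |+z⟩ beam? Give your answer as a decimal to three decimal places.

First analyser (S_x): from |-z⟩, P(|-x⟩) = 1/2.
After stage 1 the state is |-x⟩; P(|-y⟩) = |⟨-y|-x⟩|² = 1/2.
After stage 2 the state is |-y⟩; P(|+z⟩) = |⟨+z|-y⟩|² = 1/2.
Joint probability = 1/2 × 1/2 × 1/2 = 0.125.

0.125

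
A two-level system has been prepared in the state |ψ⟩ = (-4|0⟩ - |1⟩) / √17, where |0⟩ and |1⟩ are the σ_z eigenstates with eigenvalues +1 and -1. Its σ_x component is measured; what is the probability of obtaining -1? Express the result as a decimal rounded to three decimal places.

0.265

|-x⟩ = (|0⟩ - |1⟩)/√2, so ⟨-x|ψ⟩ = (-3) / (√2·√17).
P = |-3|² / 34 = 9/34.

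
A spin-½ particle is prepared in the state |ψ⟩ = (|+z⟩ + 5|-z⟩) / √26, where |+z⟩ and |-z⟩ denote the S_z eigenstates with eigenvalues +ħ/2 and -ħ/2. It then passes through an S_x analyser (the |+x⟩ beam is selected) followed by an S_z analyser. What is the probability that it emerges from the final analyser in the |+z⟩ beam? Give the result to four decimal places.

0.3462

First analyser (S_x): P(|+x⟩) = |⟨+x|ψ⟩|² = 36/52.
After stage 1 the state is |+x⟩; P(|+z⟩) = |⟨+z|+x⟩|² = 1/2.
Joint probability = 36/52 × 1/2 = 0.3462.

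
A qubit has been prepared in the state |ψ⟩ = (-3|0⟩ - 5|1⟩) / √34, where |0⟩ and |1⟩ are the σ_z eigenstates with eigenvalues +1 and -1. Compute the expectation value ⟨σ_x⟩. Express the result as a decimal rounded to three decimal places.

⟨σ_x⟩ = 2 Re(a* b)/(|a|²+|b|²) with a = -3, b = -5.
a* b = 15, so ⟨σ_x⟩ = 30/34.

0.882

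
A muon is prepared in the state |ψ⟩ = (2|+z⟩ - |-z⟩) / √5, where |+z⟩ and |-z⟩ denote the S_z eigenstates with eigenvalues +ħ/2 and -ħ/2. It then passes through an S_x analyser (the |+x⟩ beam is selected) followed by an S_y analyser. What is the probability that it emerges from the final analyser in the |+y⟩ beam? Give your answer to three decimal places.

First analyser (S_x): P(|+x⟩) = |⟨+x|ψ⟩|² = 1/10.
After stage 1 the state is |+x⟩; P(|+y⟩) = |⟨+y|+x⟩|² = 1/2.
Joint probability = 1/10 × 1/2 = 0.050.

0.050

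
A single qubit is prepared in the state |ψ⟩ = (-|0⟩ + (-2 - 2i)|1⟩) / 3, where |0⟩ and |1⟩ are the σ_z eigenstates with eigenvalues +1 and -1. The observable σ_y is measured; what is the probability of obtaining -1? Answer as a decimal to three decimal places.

0.278

|-y⟩ = (|0⟩ - i|1⟩)/√2, so ⟨-y|ψ⟩ = (1 - 2i) / (√2·3).
P = |1 - 2i|² / 18 = 5/18.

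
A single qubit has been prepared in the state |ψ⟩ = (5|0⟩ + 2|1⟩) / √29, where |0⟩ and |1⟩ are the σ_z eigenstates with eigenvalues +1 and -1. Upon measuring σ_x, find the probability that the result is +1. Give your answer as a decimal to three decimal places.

0.845

|+x⟩ = (|0⟩ + |1⟩)/√2, so ⟨+x|ψ⟩ = (7) / (√2·√29).
P = |7|² / 58 = 49/58.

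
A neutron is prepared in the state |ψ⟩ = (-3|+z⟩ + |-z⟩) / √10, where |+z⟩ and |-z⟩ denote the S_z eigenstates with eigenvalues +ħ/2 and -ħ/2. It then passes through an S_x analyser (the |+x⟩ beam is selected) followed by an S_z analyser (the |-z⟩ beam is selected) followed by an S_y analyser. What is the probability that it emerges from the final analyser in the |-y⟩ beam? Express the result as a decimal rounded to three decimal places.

First analyser (S_x): P(|+x⟩) = |⟨+x|ψ⟩|² = 4/20.
After stage 1 the state is |+x⟩; P(|-z⟩) = |⟨-z|+x⟩|² = 1/2.
After stage 2 the state is |-z⟩; P(|-y⟩) = |⟨-y|-z⟩|² = 1/2.
Joint probability = 4/20 × 1/2 × 1/2 = 0.050.

0.050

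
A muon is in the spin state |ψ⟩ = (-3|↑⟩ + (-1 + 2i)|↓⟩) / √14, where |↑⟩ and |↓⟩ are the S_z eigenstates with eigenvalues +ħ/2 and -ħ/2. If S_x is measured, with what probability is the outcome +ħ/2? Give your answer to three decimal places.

0.714

|+x⟩ = (|↑⟩ + |↓⟩)/√2, so ⟨+x|ψ⟩ = (-4 + 2i) / (√2·√14).
P = |-4 + 2i|² / 28 = 20/28.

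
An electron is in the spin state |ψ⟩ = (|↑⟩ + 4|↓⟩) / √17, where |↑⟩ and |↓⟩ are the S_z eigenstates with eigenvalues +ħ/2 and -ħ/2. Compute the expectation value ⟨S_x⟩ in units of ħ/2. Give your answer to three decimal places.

0.471

⟨σ_x⟩ = 2 Re(a* b)/(|a|²+|b|²) with a = 1, b = 4.
a* b = 4, so ⟨σ_x⟩ = 8/17.
⟨S_x⟩ = (ħ/2)·⟨σ_x⟩.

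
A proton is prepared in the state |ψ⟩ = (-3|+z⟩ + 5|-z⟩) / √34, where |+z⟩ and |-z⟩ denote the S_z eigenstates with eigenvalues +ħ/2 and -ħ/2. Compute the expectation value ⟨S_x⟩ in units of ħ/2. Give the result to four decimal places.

⟨σ_x⟩ = 2 Re(a* b)/(|a|²+|b|²) with a = -3, b = 5.
a* b = -15, so ⟨σ_x⟩ = -30/34.
⟨S_x⟩ = (ħ/2)·⟨σ_x⟩.

-0.8824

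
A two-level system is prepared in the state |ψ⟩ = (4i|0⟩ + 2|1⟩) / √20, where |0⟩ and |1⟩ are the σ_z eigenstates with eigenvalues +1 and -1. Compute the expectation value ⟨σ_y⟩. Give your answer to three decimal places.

⟨σ_y⟩ = 2 Im(a* b)/(|a|²+|b|²) with a = 4i, b = 2.
a* b = -8i, so ⟨σ_y⟩ = -16/20.

-0.800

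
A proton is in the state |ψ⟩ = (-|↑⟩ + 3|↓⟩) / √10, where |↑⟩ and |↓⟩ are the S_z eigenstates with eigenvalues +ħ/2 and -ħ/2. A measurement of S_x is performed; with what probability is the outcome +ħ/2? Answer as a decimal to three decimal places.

0.200

|+x⟩ = (|↑⟩ + |↓⟩)/√2, so ⟨+x|ψ⟩ = (2) / (√2·√10).
P = |2|² / 20 = 4/20.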